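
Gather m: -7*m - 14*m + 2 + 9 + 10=21 - 21*m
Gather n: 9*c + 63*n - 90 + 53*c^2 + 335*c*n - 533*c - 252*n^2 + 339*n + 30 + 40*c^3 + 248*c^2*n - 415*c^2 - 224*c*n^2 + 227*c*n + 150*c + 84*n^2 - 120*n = 40*c^3 - 362*c^2 - 374*c + n^2*(-224*c - 168) + n*(248*c^2 + 562*c + 282) - 60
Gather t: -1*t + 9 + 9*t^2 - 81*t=9*t^2 - 82*t + 9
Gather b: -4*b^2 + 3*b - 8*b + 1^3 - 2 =-4*b^2 - 5*b - 1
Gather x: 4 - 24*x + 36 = 40 - 24*x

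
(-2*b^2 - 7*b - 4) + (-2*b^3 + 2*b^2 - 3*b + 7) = -2*b^3 - 10*b + 3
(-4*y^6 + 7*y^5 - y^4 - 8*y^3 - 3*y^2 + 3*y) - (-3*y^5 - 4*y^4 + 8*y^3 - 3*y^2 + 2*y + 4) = -4*y^6 + 10*y^5 + 3*y^4 - 16*y^3 + y - 4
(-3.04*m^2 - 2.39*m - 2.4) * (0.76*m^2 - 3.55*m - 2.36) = -2.3104*m^4 + 8.9756*m^3 + 13.8349*m^2 + 14.1604*m + 5.664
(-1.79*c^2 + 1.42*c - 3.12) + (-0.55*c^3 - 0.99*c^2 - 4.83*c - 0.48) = -0.55*c^3 - 2.78*c^2 - 3.41*c - 3.6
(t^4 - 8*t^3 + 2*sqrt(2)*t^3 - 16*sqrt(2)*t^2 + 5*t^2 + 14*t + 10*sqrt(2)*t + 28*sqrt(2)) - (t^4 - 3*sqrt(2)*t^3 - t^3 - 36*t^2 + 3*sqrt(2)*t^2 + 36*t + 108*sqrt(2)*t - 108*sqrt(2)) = -7*t^3 + 5*sqrt(2)*t^3 - 19*sqrt(2)*t^2 + 41*t^2 - 98*sqrt(2)*t - 22*t + 136*sqrt(2)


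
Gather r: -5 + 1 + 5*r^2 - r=5*r^2 - r - 4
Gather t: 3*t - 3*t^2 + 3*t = -3*t^2 + 6*t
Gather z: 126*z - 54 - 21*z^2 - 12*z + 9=-21*z^2 + 114*z - 45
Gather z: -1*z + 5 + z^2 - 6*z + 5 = z^2 - 7*z + 10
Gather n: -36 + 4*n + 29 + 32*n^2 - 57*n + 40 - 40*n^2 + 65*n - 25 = -8*n^2 + 12*n + 8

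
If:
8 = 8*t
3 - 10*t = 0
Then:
No Solution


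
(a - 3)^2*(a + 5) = a^3 - a^2 - 21*a + 45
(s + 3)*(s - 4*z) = s^2 - 4*s*z + 3*s - 12*z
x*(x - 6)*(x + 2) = x^3 - 4*x^2 - 12*x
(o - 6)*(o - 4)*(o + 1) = o^3 - 9*o^2 + 14*o + 24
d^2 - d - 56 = (d - 8)*(d + 7)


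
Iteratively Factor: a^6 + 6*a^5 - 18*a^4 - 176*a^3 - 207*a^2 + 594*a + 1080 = (a + 3)*(a^5 + 3*a^4 - 27*a^3 - 95*a^2 + 78*a + 360) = (a - 2)*(a + 3)*(a^4 + 5*a^3 - 17*a^2 - 129*a - 180) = (a - 2)*(a + 3)^2*(a^3 + 2*a^2 - 23*a - 60) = (a - 5)*(a - 2)*(a + 3)^2*(a^2 + 7*a + 12) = (a - 5)*(a - 2)*(a + 3)^2*(a + 4)*(a + 3)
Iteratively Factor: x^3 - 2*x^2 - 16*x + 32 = (x - 2)*(x^2 - 16) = (x - 2)*(x + 4)*(x - 4)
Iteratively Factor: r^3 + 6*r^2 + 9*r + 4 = (r + 1)*(r^2 + 5*r + 4) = (r + 1)^2*(r + 4)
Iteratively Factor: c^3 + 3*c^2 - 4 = (c - 1)*(c^2 + 4*c + 4) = (c - 1)*(c + 2)*(c + 2)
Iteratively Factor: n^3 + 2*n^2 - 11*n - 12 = (n + 4)*(n^2 - 2*n - 3) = (n + 1)*(n + 4)*(n - 3)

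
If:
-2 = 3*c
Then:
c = -2/3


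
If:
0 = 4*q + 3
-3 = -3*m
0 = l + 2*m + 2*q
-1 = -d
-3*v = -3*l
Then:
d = 1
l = -1/2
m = 1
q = -3/4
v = -1/2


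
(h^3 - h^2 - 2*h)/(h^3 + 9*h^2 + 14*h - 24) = h*(h^2 - h - 2)/(h^3 + 9*h^2 + 14*h - 24)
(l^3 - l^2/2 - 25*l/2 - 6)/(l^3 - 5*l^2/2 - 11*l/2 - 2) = (l + 3)/(l + 1)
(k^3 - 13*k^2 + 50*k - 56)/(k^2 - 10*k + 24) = (k^2 - 9*k + 14)/(k - 6)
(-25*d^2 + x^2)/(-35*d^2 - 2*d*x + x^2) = (-5*d + x)/(-7*d + x)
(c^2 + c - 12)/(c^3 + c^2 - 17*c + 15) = (c + 4)/(c^2 + 4*c - 5)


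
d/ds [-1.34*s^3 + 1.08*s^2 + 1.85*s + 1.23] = -4.02*s^2 + 2.16*s + 1.85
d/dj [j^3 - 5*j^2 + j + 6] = 3*j^2 - 10*j + 1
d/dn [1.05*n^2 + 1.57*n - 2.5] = 2.1*n + 1.57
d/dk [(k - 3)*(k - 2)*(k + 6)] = 3*k^2 + 2*k - 24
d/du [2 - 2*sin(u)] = -2*cos(u)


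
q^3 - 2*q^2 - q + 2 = (q - 2)*(q - 1)*(q + 1)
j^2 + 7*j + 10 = (j + 2)*(j + 5)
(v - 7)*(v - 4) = v^2 - 11*v + 28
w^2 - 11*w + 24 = (w - 8)*(w - 3)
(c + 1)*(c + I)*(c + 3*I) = c^3 + c^2 + 4*I*c^2 - 3*c + 4*I*c - 3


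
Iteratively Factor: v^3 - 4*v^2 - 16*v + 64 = (v - 4)*(v^2 - 16) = (v - 4)*(v + 4)*(v - 4)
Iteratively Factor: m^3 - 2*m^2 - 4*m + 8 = (m - 2)*(m^2 - 4) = (m - 2)*(m + 2)*(m - 2)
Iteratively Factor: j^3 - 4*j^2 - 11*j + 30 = (j - 2)*(j^2 - 2*j - 15) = (j - 2)*(j + 3)*(j - 5)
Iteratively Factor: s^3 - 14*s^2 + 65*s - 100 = (s - 5)*(s^2 - 9*s + 20) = (s - 5)^2*(s - 4)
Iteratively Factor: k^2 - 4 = (k + 2)*(k - 2)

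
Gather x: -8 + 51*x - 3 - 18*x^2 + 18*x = -18*x^2 + 69*x - 11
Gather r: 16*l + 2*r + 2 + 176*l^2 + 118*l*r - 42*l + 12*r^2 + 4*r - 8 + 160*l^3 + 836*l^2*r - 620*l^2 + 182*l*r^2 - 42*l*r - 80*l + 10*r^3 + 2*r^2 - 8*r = 160*l^3 - 444*l^2 - 106*l + 10*r^3 + r^2*(182*l + 14) + r*(836*l^2 + 76*l - 2) - 6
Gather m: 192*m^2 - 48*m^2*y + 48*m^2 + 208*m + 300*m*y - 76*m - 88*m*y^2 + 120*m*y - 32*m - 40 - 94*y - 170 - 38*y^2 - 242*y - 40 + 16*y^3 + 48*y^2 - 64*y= m^2*(240 - 48*y) + m*(-88*y^2 + 420*y + 100) + 16*y^3 + 10*y^2 - 400*y - 250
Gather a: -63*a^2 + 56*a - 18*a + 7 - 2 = -63*a^2 + 38*a + 5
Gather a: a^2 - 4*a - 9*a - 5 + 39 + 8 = a^2 - 13*a + 42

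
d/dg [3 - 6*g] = -6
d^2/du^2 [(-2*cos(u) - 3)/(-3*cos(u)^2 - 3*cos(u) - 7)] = 2*(-162*(1 - cos(2*u))^2*cos(u) - 90*(1 - cos(2*u))^2 + 157*cos(u) + 498*cos(2*u) + 63*cos(3*u) + 36*cos(5*u) + 234)/(6*cos(u) + 3*cos(2*u) + 17)^3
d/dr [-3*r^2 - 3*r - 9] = -6*r - 3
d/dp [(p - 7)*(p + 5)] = 2*p - 2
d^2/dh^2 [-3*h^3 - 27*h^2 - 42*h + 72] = -18*h - 54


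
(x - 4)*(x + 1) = x^2 - 3*x - 4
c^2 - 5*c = c*(c - 5)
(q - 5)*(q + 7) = q^2 + 2*q - 35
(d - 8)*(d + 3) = d^2 - 5*d - 24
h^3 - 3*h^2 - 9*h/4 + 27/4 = (h - 3)*(h - 3/2)*(h + 3/2)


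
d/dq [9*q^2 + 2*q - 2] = 18*q + 2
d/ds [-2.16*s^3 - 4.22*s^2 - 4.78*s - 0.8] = -6.48*s^2 - 8.44*s - 4.78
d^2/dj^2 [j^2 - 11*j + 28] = 2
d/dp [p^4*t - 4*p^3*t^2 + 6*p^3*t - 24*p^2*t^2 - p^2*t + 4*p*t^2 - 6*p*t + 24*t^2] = 2*t*(2*p^3 - 6*p^2*t + 9*p^2 - 24*p*t - p + 2*t - 3)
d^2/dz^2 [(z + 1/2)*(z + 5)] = 2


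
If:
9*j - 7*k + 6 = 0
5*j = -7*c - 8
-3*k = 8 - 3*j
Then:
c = 23/3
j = -37/3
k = -15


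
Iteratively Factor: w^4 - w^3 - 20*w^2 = (w - 5)*(w^3 + 4*w^2) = w*(w - 5)*(w^2 + 4*w) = w*(w - 5)*(w + 4)*(w)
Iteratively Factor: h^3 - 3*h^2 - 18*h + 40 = (h - 2)*(h^2 - h - 20) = (h - 2)*(h + 4)*(h - 5)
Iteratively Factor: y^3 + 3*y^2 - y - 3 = (y - 1)*(y^2 + 4*y + 3) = (y - 1)*(y + 1)*(y + 3)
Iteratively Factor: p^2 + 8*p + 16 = (p + 4)*(p + 4)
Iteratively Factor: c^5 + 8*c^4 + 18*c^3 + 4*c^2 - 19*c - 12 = (c - 1)*(c^4 + 9*c^3 + 27*c^2 + 31*c + 12) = (c - 1)*(c + 1)*(c^3 + 8*c^2 + 19*c + 12) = (c - 1)*(c + 1)*(c + 3)*(c^2 + 5*c + 4) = (c - 1)*(c + 1)^2*(c + 3)*(c + 4)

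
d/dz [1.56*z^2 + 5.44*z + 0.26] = 3.12*z + 5.44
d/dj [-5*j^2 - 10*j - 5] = -10*j - 10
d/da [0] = 0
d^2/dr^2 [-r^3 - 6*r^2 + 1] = -6*r - 12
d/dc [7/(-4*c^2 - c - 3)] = 7*(8*c + 1)/(4*c^2 + c + 3)^2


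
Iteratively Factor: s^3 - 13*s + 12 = (s + 4)*(s^2 - 4*s + 3) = (s - 3)*(s + 4)*(s - 1)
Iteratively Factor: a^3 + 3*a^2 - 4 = (a + 2)*(a^2 + a - 2) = (a - 1)*(a + 2)*(a + 2)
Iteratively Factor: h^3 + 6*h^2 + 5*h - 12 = (h + 3)*(h^2 + 3*h - 4) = (h + 3)*(h + 4)*(h - 1)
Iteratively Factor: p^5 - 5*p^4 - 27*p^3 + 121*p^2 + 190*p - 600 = (p + 3)*(p^4 - 8*p^3 - 3*p^2 + 130*p - 200) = (p - 5)*(p + 3)*(p^3 - 3*p^2 - 18*p + 40) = (p - 5)*(p + 3)*(p + 4)*(p^2 - 7*p + 10) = (p - 5)^2*(p + 3)*(p + 4)*(p - 2)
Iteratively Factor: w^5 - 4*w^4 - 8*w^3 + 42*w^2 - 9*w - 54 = (w - 3)*(w^4 - w^3 - 11*w^2 + 9*w + 18) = (w - 3)^2*(w^3 + 2*w^2 - 5*w - 6) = (w - 3)^2*(w + 3)*(w^2 - w - 2) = (w - 3)^2*(w - 2)*(w + 3)*(w + 1)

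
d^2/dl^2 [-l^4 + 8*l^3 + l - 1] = 12*l*(4 - l)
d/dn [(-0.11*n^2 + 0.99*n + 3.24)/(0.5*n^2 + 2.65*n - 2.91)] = (-0.7865*n^2 - 2.5998*n - 11.4669)/(0.25*n^4 + 2.65*n^3 + 4.1125*n^2 - 15.423*n + 8.4681)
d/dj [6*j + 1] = 6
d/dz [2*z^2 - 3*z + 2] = 4*z - 3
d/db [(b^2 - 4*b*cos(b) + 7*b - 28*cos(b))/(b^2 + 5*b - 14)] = 2*(2*b*sin(b) - 4*sin(b) + 2*cos(b) - 1)/(b^2 - 4*b + 4)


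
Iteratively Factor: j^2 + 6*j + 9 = (j + 3)*(j + 3)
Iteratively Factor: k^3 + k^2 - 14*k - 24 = (k + 2)*(k^2 - k - 12) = (k - 4)*(k + 2)*(k + 3)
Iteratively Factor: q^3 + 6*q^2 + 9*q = (q)*(q^2 + 6*q + 9) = q*(q + 3)*(q + 3)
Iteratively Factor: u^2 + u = (u)*(u + 1)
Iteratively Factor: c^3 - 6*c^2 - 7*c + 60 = (c - 4)*(c^2 - 2*c - 15) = (c - 5)*(c - 4)*(c + 3)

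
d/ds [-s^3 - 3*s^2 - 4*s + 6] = -3*s^2 - 6*s - 4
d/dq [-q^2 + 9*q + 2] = 9 - 2*q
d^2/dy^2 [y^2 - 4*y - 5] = 2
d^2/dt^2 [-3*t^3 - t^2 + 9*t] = -18*t - 2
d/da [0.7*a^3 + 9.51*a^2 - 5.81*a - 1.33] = 2.1*a^2 + 19.02*a - 5.81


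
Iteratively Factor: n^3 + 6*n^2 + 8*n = (n + 4)*(n^2 + 2*n) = (n + 2)*(n + 4)*(n)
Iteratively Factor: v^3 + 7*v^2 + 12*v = (v + 3)*(v^2 + 4*v) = v*(v + 3)*(v + 4)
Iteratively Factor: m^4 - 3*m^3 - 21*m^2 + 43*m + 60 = (m + 4)*(m^3 - 7*m^2 + 7*m + 15) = (m + 1)*(m + 4)*(m^2 - 8*m + 15) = (m - 5)*(m + 1)*(m + 4)*(m - 3)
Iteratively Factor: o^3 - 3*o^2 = (o)*(o^2 - 3*o) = o^2*(o - 3)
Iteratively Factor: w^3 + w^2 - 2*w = (w - 1)*(w^2 + 2*w) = (w - 1)*(w + 2)*(w)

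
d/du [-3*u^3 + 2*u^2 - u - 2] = -9*u^2 + 4*u - 1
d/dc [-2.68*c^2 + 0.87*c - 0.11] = 0.87 - 5.36*c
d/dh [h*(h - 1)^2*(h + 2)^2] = 5*h^4 + 8*h^3 - 9*h^2 - 8*h + 4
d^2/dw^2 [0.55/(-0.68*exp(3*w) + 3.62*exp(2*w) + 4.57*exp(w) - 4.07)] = (-0.55*(-4.08*exp(2*w) + 14.48*exp(w) + 9.14)*(-2.04*exp(2*w) + 7.24*exp(w) + 4.57)*exp(w) + (3.366*exp(2*w) - 7.964*exp(w) - 2.5135)*(0.68*exp(3*w) - 3.62*exp(2*w) - 4.57*exp(w) + 4.07))*exp(w)/(0.68*exp(3*w) - 3.62*exp(2*w) - 4.57*exp(w) + 4.07)^3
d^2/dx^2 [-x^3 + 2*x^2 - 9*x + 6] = 4 - 6*x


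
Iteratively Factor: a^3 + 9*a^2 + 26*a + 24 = (a + 2)*(a^2 + 7*a + 12) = (a + 2)*(a + 3)*(a + 4)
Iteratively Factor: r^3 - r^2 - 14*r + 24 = (r + 4)*(r^2 - 5*r + 6) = (r - 2)*(r + 4)*(r - 3)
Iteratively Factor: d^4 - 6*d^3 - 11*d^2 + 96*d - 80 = (d - 4)*(d^3 - 2*d^2 - 19*d + 20) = (d - 4)*(d + 4)*(d^2 - 6*d + 5) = (d - 5)*(d - 4)*(d + 4)*(d - 1)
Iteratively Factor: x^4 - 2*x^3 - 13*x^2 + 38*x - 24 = (x - 1)*(x^3 - x^2 - 14*x + 24) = (x - 2)*(x - 1)*(x^2 + x - 12) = (x - 3)*(x - 2)*(x - 1)*(x + 4)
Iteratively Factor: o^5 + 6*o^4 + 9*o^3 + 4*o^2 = (o + 1)*(o^4 + 5*o^3 + 4*o^2) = o*(o + 1)*(o^3 + 5*o^2 + 4*o) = o*(o + 1)^2*(o^2 + 4*o) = o^2*(o + 1)^2*(o + 4)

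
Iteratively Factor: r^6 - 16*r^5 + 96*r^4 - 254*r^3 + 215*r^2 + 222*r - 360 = (r - 5)*(r^5 - 11*r^4 + 41*r^3 - 49*r^2 - 30*r + 72) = (r - 5)*(r + 1)*(r^4 - 12*r^3 + 53*r^2 - 102*r + 72) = (r - 5)*(r - 3)*(r + 1)*(r^3 - 9*r^2 + 26*r - 24) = (r - 5)*(r - 4)*(r - 3)*(r + 1)*(r^2 - 5*r + 6) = (r - 5)*(r - 4)*(r - 3)^2*(r + 1)*(r - 2)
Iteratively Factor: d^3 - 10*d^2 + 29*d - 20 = (d - 4)*(d^2 - 6*d + 5) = (d - 5)*(d - 4)*(d - 1)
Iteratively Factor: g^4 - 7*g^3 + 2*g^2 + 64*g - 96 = (g + 3)*(g^3 - 10*g^2 + 32*g - 32) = (g - 4)*(g + 3)*(g^2 - 6*g + 8) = (g - 4)^2*(g + 3)*(g - 2)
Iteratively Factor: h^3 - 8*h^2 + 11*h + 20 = (h - 5)*(h^2 - 3*h - 4) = (h - 5)*(h - 4)*(h + 1)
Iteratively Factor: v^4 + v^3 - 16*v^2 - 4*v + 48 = (v + 4)*(v^3 - 3*v^2 - 4*v + 12) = (v - 3)*(v + 4)*(v^2 - 4) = (v - 3)*(v + 2)*(v + 4)*(v - 2)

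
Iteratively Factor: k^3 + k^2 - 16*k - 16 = (k + 4)*(k^2 - 3*k - 4) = (k + 1)*(k + 4)*(k - 4)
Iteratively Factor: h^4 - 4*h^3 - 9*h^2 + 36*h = (h - 4)*(h^3 - 9*h) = h*(h - 4)*(h^2 - 9) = h*(h - 4)*(h + 3)*(h - 3)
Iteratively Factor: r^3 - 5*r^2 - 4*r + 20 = (r + 2)*(r^2 - 7*r + 10) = (r - 2)*(r + 2)*(r - 5)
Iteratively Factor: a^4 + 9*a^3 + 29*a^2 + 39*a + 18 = (a + 3)*(a^3 + 6*a^2 + 11*a + 6) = (a + 2)*(a + 3)*(a^2 + 4*a + 3) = (a + 2)*(a + 3)^2*(a + 1)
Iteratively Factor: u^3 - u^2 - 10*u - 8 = (u + 1)*(u^2 - 2*u - 8) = (u - 4)*(u + 1)*(u + 2)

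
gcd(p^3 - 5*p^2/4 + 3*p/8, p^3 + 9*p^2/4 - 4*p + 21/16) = p^2 - 5*p/4 + 3/8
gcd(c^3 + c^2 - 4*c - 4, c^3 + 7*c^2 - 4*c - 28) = c^2 - 4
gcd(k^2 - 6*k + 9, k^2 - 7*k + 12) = k - 3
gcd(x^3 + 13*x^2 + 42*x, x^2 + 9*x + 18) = x + 6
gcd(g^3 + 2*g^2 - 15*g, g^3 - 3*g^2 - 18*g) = g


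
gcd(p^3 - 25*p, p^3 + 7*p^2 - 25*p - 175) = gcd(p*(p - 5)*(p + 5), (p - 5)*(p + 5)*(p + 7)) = p^2 - 25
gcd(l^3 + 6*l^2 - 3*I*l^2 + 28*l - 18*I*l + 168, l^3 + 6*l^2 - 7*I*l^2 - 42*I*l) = l^2 + l*(6 - 7*I) - 42*I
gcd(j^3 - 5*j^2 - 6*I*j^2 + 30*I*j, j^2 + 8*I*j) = j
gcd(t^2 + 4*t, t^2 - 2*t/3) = t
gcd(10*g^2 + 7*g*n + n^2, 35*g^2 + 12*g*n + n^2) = 5*g + n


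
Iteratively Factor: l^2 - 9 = (l - 3)*(l + 3)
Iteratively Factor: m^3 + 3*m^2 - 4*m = (m - 1)*(m^2 + 4*m) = m*(m - 1)*(m + 4)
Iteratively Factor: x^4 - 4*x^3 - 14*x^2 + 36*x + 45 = (x + 3)*(x^3 - 7*x^2 + 7*x + 15) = (x - 3)*(x + 3)*(x^2 - 4*x - 5) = (x - 5)*(x - 3)*(x + 3)*(x + 1)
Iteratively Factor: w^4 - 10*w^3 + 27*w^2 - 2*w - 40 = (w - 2)*(w^3 - 8*w^2 + 11*w + 20) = (w - 4)*(w - 2)*(w^2 - 4*w - 5) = (w - 5)*(w - 4)*(w - 2)*(w + 1)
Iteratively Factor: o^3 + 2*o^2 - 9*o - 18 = (o - 3)*(o^2 + 5*o + 6) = (o - 3)*(o + 2)*(o + 3)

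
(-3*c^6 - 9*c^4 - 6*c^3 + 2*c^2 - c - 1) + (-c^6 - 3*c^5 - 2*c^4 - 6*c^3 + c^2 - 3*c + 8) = -4*c^6 - 3*c^5 - 11*c^4 - 12*c^3 + 3*c^2 - 4*c + 7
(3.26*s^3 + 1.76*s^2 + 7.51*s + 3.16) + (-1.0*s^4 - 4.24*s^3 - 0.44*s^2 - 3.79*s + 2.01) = -1.0*s^4 - 0.98*s^3 + 1.32*s^2 + 3.72*s + 5.17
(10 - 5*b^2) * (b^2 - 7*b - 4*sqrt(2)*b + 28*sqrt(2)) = -5*b^4 + 20*sqrt(2)*b^3 + 35*b^3 - 140*sqrt(2)*b^2 + 10*b^2 - 70*b - 40*sqrt(2)*b + 280*sqrt(2)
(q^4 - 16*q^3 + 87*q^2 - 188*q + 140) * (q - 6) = q^5 - 22*q^4 + 183*q^3 - 710*q^2 + 1268*q - 840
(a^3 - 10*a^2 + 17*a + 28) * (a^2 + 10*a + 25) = a^5 - 58*a^3 - 52*a^2 + 705*a + 700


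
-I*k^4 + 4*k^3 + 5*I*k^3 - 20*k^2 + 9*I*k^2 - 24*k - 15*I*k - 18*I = (k - 6)*(k + I)*(k + 3*I)*(-I*k - I)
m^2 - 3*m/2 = m*(m - 3/2)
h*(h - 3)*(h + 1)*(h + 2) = h^4 - 7*h^2 - 6*h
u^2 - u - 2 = (u - 2)*(u + 1)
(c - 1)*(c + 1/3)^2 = c^3 - c^2/3 - 5*c/9 - 1/9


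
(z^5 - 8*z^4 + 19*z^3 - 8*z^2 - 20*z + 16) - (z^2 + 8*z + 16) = z^5 - 8*z^4 + 19*z^3 - 9*z^2 - 28*z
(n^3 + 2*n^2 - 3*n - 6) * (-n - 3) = -n^4 - 5*n^3 - 3*n^2 + 15*n + 18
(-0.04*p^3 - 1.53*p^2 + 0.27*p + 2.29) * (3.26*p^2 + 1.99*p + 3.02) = -0.1304*p^5 - 5.0674*p^4 - 2.2853*p^3 + 3.3821*p^2 + 5.3725*p + 6.9158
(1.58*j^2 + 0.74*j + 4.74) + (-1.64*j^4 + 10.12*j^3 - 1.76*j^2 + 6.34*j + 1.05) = -1.64*j^4 + 10.12*j^3 - 0.18*j^2 + 7.08*j + 5.79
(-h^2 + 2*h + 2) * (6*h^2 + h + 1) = -6*h^4 + 11*h^3 + 13*h^2 + 4*h + 2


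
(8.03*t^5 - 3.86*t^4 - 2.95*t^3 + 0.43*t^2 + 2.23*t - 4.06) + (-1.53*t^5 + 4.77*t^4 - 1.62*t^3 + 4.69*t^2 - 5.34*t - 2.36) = 6.5*t^5 + 0.91*t^4 - 4.57*t^3 + 5.12*t^2 - 3.11*t - 6.42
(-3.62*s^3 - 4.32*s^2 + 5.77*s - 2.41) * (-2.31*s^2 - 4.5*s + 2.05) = 8.3622*s^5 + 26.2692*s^4 - 1.3097*s^3 - 29.2539*s^2 + 22.6735*s - 4.9405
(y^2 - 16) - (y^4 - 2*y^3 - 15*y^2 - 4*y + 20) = -y^4 + 2*y^3 + 16*y^2 + 4*y - 36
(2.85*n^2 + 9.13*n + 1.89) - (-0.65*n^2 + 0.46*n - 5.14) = 3.5*n^2 + 8.67*n + 7.03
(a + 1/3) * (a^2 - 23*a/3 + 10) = a^3 - 22*a^2/3 + 67*a/9 + 10/3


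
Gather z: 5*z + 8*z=13*z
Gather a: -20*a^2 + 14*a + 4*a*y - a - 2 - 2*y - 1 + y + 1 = -20*a^2 + a*(4*y + 13) - y - 2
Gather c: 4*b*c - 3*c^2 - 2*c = -3*c^2 + c*(4*b - 2)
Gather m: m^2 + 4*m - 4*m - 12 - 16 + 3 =m^2 - 25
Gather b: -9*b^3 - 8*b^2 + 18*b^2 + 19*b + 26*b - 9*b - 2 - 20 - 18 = -9*b^3 + 10*b^2 + 36*b - 40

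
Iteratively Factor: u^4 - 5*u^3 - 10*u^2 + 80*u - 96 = (u - 3)*(u^3 - 2*u^2 - 16*u + 32) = (u - 3)*(u - 2)*(u^2 - 16) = (u - 3)*(u - 2)*(u + 4)*(u - 4)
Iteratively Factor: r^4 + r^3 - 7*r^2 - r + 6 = (r + 3)*(r^3 - 2*r^2 - r + 2) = (r - 2)*(r + 3)*(r^2 - 1) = (r - 2)*(r - 1)*(r + 3)*(r + 1)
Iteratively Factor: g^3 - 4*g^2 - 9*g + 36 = (g - 4)*(g^2 - 9) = (g - 4)*(g - 3)*(g + 3)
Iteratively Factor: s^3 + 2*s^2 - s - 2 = (s + 2)*(s^2 - 1) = (s + 1)*(s + 2)*(s - 1)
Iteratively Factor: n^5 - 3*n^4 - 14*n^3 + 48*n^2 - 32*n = (n - 4)*(n^4 + n^3 - 10*n^2 + 8*n) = n*(n - 4)*(n^3 + n^2 - 10*n + 8) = n*(n - 4)*(n + 4)*(n^2 - 3*n + 2) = n*(n - 4)*(n - 2)*(n + 4)*(n - 1)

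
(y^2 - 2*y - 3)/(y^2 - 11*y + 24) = (y + 1)/(y - 8)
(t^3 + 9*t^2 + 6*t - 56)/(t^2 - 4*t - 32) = (t^2 + 5*t - 14)/(t - 8)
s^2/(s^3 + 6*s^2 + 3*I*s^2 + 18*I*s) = s/(s^2 + 3*s*(2 + I) + 18*I)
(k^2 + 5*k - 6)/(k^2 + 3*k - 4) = (k + 6)/(k + 4)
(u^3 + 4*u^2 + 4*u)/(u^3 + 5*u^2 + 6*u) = (u + 2)/(u + 3)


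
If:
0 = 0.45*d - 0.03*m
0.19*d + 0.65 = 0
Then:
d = -3.42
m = -51.32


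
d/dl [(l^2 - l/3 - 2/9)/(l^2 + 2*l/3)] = (27*l^2 + 12*l + 4)/(3*l^2*(9*l^2 + 12*l + 4))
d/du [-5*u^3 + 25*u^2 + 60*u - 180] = -15*u^2 + 50*u + 60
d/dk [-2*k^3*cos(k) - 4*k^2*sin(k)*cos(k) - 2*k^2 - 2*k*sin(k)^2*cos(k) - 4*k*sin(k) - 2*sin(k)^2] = 2*k^3*sin(k) + 8*k^2*sin(k)^2 - 6*k^2*cos(k) - 4*k^2 + 6*k*sin(k)^3 - 8*k*sin(k)*cos(k) - 4*k*sin(k) - 4*k*cos(k) - 4*k - 2*sin(k)^2*cos(k) - 4*sin(k)*cos(k) - 4*sin(k)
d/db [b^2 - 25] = 2*b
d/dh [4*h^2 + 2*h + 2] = 8*h + 2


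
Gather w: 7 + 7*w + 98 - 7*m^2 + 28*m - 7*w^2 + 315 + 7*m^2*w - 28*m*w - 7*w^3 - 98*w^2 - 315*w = -7*m^2 + 28*m - 7*w^3 - 105*w^2 + w*(7*m^2 - 28*m - 308) + 420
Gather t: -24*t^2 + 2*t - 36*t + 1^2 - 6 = -24*t^2 - 34*t - 5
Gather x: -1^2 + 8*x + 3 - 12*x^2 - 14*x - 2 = -12*x^2 - 6*x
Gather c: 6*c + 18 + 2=6*c + 20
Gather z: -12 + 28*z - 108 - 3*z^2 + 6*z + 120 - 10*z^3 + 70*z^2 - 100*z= -10*z^3 + 67*z^2 - 66*z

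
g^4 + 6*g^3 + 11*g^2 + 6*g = g*(g + 1)*(g + 2)*(g + 3)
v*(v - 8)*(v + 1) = v^3 - 7*v^2 - 8*v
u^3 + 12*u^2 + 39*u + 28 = (u + 1)*(u + 4)*(u + 7)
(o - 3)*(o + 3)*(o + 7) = o^3 + 7*o^2 - 9*o - 63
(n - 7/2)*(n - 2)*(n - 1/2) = n^3 - 6*n^2 + 39*n/4 - 7/2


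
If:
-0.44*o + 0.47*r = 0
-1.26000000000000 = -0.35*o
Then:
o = 3.60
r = 3.37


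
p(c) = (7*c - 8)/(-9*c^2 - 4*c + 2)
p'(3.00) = 0.01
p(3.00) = -0.14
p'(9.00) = 0.01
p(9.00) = -0.07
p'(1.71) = -0.08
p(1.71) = -0.13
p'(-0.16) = 1.15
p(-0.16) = -3.78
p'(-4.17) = 0.09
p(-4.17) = 0.27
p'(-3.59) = 0.13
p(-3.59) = 0.33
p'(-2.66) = 0.31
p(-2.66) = 0.52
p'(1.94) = -0.04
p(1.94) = -0.14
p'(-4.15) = 0.09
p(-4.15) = 0.27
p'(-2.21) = 0.55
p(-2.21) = 0.71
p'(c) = (7*c - 8)*(18*c + 4)/(-9*c^2 - 4*c + 2)^2 + 7/(-9*c^2 - 4*c + 2)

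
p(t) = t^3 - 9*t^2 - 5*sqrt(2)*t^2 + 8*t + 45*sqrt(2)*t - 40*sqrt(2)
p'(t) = 3*t^2 - 18*t - 10*sqrt(2)*t + 8 + 45*sqrt(2)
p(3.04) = 40.79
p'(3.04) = 1.65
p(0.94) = -2.60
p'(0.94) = 44.08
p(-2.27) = -313.70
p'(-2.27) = 160.06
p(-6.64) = -1533.58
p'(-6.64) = 417.33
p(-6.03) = -1292.17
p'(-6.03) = 374.54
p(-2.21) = -304.18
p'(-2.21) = 157.33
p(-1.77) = -239.26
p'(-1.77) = 137.93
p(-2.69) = -385.04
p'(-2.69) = 179.81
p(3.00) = 40.71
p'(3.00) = 2.21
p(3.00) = 40.71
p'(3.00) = 2.21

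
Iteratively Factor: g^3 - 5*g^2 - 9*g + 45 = (g - 3)*(g^2 - 2*g - 15) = (g - 3)*(g + 3)*(g - 5)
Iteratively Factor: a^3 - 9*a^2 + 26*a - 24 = (a - 3)*(a^2 - 6*a + 8) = (a - 4)*(a - 3)*(a - 2)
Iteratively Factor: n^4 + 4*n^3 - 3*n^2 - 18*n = (n + 3)*(n^3 + n^2 - 6*n) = (n + 3)^2*(n^2 - 2*n) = n*(n + 3)^2*(n - 2)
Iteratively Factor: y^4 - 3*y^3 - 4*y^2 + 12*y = (y - 3)*(y^3 - 4*y) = y*(y - 3)*(y^2 - 4) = y*(y - 3)*(y - 2)*(y + 2)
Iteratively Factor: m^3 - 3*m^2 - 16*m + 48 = (m - 3)*(m^2 - 16) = (m - 4)*(m - 3)*(m + 4)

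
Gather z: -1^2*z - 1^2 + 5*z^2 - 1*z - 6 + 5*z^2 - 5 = 10*z^2 - 2*z - 12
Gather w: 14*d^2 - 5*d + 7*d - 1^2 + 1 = 14*d^2 + 2*d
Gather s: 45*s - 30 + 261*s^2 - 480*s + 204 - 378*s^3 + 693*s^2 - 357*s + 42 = -378*s^3 + 954*s^2 - 792*s + 216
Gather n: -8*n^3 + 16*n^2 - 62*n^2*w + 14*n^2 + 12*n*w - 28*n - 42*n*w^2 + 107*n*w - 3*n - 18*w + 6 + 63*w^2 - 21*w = -8*n^3 + n^2*(30 - 62*w) + n*(-42*w^2 + 119*w - 31) + 63*w^2 - 39*w + 6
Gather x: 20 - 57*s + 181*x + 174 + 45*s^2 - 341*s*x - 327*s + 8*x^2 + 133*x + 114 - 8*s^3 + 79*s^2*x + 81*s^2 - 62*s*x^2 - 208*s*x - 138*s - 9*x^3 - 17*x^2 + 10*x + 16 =-8*s^3 + 126*s^2 - 522*s - 9*x^3 + x^2*(-62*s - 9) + x*(79*s^2 - 549*s + 324) + 324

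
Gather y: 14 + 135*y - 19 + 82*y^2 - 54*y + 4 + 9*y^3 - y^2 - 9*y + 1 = 9*y^3 + 81*y^2 + 72*y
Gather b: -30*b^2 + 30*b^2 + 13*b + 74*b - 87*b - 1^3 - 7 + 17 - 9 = 0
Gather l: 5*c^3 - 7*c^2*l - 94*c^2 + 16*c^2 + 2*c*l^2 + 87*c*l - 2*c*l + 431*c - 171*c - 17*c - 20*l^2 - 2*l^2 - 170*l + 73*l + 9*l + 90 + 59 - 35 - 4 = 5*c^3 - 78*c^2 + 243*c + l^2*(2*c - 22) + l*(-7*c^2 + 85*c - 88) + 110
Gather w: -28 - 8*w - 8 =-8*w - 36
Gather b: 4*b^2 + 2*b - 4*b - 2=4*b^2 - 2*b - 2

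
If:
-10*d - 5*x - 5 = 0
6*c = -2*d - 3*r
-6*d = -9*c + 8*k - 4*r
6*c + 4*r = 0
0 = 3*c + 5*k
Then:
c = 0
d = 0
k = 0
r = 0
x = -1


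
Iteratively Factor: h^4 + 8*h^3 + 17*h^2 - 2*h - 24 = (h + 4)*(h^3 + 4*h^2 + h - 6) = (h + 2)*(h + 4)*(h^2 + 2*h - 3) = (h + 2)*(h + 3)*(h + 4)*(h - 1)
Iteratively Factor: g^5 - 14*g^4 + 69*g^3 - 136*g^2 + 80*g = (g - 4)*(g^4 - 10*g^3 + 29*g^2 - 20*g) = (g - 5)*(g - 4)*(g^3 - 5*g^2 + 4*g) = g*(g - 5)*(g - 4)*(g^2 - 5*g + 4) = g*(g - 5)*(g - 4)*(g - 1)*(g - 4)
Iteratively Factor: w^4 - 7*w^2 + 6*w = (w + 3)*(w^3 - 3*w^2 + 2*w) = w*(w + 3)*(w^2 - 3*w + 2) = w*(w - 1)*(w + 3)*(w - 2)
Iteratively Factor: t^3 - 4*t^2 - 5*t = (t - 5)*(t^2 + t) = t*(t - 5)*(t + 1)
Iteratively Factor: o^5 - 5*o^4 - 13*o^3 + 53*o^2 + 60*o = (o)*(o^4 - 5*o^3 - 13*o^2 + 53*o + 60) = o*(o - 4)*(o^3 - o^2 - 17*o - 15) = o*(o - 4)*(o + 1)*(o^2 - 2*o - 15) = o*(o - 5)*(o - 4)*(o + 1)*(o + 3)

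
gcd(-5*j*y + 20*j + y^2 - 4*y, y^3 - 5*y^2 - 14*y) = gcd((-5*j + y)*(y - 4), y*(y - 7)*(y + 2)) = 1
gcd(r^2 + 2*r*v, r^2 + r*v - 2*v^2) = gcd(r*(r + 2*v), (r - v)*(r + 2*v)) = r + 2*v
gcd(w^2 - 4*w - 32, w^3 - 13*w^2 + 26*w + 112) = w - 8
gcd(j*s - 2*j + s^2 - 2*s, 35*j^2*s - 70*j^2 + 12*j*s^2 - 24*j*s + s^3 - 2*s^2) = s - 2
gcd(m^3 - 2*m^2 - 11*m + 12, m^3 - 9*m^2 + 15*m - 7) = m - 1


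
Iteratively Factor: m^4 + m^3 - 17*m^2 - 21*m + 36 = (m + 3)*(m^3 - 2*m^2 - 11*m + 12) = (m + 3)^2*(m^2 - 5*m + 4) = (m - 1)*(m + 3)^2*(m - 4)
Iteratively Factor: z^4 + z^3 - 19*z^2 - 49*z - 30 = (z + 2)*(z^3 - z^2 - 17*z - 15) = (z - 5)*(z + 2)*(z^2 + 4*z + 3) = (z - 5)*(z + 2)*(z + 3)*(z + 1)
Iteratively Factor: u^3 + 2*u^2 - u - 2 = (u - 1)*(u^2 + 3*u + 2) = (u - 1)*(u + 1)*(u + 2)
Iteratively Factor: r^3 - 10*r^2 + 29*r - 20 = (r - 1)*(r^2 - 9*r + 20) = (r - 4)*(r - 1)*(r - 5)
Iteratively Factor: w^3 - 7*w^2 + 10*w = (w - 2)*(w^2 - 5*w) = (w - 5)*(w - 2)*(w)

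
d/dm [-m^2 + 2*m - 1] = 2 - 2*m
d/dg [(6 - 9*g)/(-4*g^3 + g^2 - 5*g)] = 3*(-24*g^3 + 27*g^2 - 4*g + 10)/(g^2*(16*g^4 - 8*g^3 + 41*g^2 - 10*g + 25))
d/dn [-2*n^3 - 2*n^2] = 2*n*(-3*n - 2)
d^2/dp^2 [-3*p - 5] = 0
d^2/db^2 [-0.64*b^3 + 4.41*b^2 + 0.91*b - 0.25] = 8.82 - 3.84*b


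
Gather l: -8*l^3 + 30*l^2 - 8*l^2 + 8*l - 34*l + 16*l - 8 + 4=-8*l^3 + 22*l^2 - 10*l - 4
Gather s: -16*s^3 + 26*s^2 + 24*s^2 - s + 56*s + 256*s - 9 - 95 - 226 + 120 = -16*s^3 + 50*s^2 + 311*s - 210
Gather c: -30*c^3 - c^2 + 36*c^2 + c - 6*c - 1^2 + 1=-30*c^3 + 35*c^2 - 5*c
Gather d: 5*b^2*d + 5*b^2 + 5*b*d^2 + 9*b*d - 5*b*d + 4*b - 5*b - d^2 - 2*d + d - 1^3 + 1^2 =5*b^2 - b + d^2*(5*b - 1) + d*(5*b^2 + 4*b - 1)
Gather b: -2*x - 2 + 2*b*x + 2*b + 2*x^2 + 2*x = b*(2*x + 2) + 2*x^2 - 2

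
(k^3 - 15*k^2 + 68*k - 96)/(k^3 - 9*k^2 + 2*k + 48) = (k - 4)/(k + 2)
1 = 1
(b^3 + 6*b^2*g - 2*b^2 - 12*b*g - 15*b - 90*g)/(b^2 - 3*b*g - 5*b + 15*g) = (b^2 + 6*b*g + 3*b + 18*g)/(b - 3*g)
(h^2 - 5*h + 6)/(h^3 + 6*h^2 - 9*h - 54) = (h - 2)/(h^2 + 9*h + 18)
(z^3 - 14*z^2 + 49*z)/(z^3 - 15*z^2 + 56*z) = (z - 7)/(z - 8)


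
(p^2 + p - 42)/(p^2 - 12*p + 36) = (p + 7)/(p - 6)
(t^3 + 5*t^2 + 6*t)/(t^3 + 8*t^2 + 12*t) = (t + 3)/(t + 6)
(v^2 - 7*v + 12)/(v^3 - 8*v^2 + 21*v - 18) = (v - 4)/(v^2 - 5*v + 6)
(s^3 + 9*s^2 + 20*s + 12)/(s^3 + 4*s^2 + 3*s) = (s^2 + 8*s + 12)/(s*(s + 3))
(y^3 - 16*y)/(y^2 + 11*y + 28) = y*(y - 4)/(y + 7)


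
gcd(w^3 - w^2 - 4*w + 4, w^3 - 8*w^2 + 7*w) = w - 1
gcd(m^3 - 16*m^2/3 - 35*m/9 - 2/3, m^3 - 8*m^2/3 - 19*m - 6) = m^2 - 17*m/3 - 2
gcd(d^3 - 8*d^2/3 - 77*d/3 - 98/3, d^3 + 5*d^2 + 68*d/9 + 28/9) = d^2 + 13*d/3 + 14/3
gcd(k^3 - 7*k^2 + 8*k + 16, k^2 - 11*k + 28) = k - 4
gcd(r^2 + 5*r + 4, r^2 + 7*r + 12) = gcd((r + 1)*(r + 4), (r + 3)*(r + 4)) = r + 4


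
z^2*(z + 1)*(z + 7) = z^4 + 8*z^3 + 7*z^2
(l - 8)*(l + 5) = l^2 - 3*l - 40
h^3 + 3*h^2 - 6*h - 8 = (h - 2)*(h + 1)*(h + 4)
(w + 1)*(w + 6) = w^2 + 7*w + 6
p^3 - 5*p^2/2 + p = p*(p - 2)*(p - 1/2)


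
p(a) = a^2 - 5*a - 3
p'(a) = 2*a - 5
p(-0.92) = 2.45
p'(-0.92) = -6.84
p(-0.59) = 0.30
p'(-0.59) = -6.18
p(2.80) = -9.16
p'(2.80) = 0.60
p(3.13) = -8.85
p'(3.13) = 1.26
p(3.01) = -8.99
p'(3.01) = 1.02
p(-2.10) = 11.91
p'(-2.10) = -9.20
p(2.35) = -9.23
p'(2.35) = -0.30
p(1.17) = -7.48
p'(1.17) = -2.66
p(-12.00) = 201.00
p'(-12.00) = -29.00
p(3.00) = -9.00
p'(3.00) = 1.00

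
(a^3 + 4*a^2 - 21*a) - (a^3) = 4*a^2 - 21*a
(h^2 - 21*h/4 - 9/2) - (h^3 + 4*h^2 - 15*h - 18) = -h^3 - 3*h^2 + 39*h/4 + 27/2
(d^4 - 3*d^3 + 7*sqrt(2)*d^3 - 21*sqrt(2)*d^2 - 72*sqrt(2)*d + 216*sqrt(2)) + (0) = d^4 - 3*d^3 + 7*sqrt(2)*d^3 - 21*sqrt(2)*d^2 - 72*sqrt(2)*d + 216*sqrt(2)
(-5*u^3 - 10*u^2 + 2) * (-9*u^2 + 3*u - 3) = 45*u^5 + 75*u^4 - 15*u^3 + 12*u^2 + 6*u - 6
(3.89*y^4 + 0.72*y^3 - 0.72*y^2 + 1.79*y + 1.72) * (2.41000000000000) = 9.3749*y^4 + 1.7352*y^3 - 1.7352*y^2 + 4.3139*y + 4.1452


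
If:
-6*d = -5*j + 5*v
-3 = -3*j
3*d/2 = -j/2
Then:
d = -1/3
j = 1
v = 7/5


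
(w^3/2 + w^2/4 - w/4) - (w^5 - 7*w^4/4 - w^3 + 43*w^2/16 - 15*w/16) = -w^5 + 7*w^4/4 + 3*w^3/2 - 39*w^2/16 + 11*w/16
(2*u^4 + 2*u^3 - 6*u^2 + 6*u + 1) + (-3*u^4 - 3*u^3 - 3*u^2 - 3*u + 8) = -u^4 - u^3 - 9*u^2 + 3*u + 9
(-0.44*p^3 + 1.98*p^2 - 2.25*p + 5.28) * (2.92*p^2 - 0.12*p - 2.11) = -1.2848*p^5 + 5.8344*p^4 - 5.8792*p^3 + 11.5098*p^2 + 4.1139*p - 11.1408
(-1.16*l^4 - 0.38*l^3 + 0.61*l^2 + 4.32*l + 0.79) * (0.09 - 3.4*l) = 3.944*l^5 + 1.1876*l^4 - 2.1082*l^3 - 14.6331*l^2 - 2.2972*l + 0.0711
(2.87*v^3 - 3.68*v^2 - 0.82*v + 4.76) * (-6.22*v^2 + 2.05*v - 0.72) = -17.8514*v^5 + 28.7731*v^4 - 4.51*v^3 - 28.6386*v^2 + 10.3484*v - 3.4272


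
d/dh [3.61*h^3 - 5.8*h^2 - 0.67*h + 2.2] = 10.83*h^2 - 11.6*h - 0.67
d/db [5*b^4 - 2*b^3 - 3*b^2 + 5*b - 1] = 20*b^3 - 6*b^2 - 6*b + 5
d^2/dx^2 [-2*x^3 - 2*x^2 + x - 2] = -12*x - 4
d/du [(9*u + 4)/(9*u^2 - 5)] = 9*(9*u^2 - 2*u*(9*u + 4) - 5)/(9*u^2 - 5)^2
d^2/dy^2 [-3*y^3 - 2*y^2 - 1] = -18*y - 4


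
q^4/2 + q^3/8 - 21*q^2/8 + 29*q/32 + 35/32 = (q/2 + 1/4)*(q - 7/4)*(q - 1)*(q + 5/2)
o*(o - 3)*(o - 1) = o^3 - 4*o^2 + 3*o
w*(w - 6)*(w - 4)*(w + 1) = w^4 - 9*w^3 + 14*w^2 + 24*w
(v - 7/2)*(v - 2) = v^2 - 11*v/2 + 7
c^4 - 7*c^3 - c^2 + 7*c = c*(c - 7)*(c - 1)*(c + 1)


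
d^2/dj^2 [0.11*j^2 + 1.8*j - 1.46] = 0.220000000000000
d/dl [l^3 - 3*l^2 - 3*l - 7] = 3*l^2 - 6*l - 3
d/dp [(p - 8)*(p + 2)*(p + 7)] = 3*p^2 + 2*p - 58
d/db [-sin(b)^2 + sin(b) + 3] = -sin(2*b) + cos(b)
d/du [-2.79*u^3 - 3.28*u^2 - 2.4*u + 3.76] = -8.37*u^2 - 6.56*u - 2.4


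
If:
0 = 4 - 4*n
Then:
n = 1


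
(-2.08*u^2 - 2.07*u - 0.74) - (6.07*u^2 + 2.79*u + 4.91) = -8.15*u^2 - 4.86*u - 5.65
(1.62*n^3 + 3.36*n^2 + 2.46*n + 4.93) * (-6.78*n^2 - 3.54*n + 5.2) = -10.9836*n^5 - 28.5156*n^4 - 20.1492*n^3 - 24.6618*n^2 - 4.6602*n + 25.636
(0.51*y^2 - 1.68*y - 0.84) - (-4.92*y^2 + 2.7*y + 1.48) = 5.43*y^2 - 4.38*y - 2.32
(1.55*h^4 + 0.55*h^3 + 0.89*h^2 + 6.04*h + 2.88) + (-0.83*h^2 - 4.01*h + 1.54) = 1.55*h^4 + 0.55*h^3 + 0.0600000000000001*h^2 + 2.03*h + 4.42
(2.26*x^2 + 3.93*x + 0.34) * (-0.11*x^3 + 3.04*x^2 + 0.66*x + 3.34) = -0.2486*x^5 + 6.4381*x^4 + 13.4014*x^3 + 11.1758*x^2 + 13.3506*x + 1.1356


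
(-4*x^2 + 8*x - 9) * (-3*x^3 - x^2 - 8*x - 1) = 12*x^5 - 20*x^4 + 51*x^3 - 51*x^2 + 64*x + 9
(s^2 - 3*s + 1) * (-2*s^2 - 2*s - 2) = -2*s^4 + 4*s^3 + 2*s^2 + 4*s - 2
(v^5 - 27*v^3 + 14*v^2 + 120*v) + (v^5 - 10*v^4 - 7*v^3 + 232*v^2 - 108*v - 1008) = 2*v^5 - 10*v^4 - 34*v^3 + 246*v^2 + 12*v - 1008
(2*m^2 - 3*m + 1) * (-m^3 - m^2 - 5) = -2*m^5 + m^4 + 2*m^3 - 11*m^2 + 15*m - 5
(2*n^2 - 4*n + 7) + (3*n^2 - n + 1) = 5*n^2 - 5*n + 8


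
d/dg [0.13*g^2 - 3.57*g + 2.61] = 0.26*g - 3.57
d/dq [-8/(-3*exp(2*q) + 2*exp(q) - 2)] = (16 - 48*exp(q))*exp(q)/(3*exp(2*q) - 2*exp(q) + 2)^2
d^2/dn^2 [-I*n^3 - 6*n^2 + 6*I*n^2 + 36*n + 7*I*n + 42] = -6*I*n - 12 + 12*I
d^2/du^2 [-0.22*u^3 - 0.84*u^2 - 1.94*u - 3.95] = -1.32*u - 1.68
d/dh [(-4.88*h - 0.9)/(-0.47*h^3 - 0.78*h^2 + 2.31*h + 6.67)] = (2.2936*h^3 + 3.8064*h^2 - 11.2728*h - (4.88*h + 0.9)*(1.41*h^2 + 1.56*h - 2.31) - 32.5496)/(0.47*h^3 + 0.78*h^2 - 2.31*h - 6.67)^2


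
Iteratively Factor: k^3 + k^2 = (k + 1)*(k^2) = k*(k + 1)*(k)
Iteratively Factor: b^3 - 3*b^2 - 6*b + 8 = (b - 1)*(b^2 - 2*b - 8) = (b - 1)*(b + 2)*(b - 4)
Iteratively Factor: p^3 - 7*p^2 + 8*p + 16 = (p + 1)*(p^2 - 8*p + 16) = (p - 4)*(p + 1)*(p - 4)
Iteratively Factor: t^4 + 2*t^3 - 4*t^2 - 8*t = (t + 2)*(t^3 - 4*t) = (t - 2)*(t + 2)*(t^2 + 2*t) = (t - 2)*(t + 2)^2*(t)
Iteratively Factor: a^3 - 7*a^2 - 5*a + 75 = (a + 3)*(a^2 - 10*a + 25) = (a - 5)*(a + 3)*(a - 5)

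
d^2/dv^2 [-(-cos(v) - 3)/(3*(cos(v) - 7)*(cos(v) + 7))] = (-12*(1 - cos(v)^2)^2 - cos(v)^5 - 292*cos(v)^3 - 594*cos(v)^2 - 2107*cos(v) + 306)/(3*(cos(v) - 7)^3*(cos(v) + 7)^3)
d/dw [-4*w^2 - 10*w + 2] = -8*w - 10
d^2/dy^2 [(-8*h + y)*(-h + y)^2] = -20*h + 6*y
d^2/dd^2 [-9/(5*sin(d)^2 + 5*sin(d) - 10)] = 9*(4*sin(d)^3 + 7*sin(d)^2 + 10*sin(d) + 6)/(5*(sin(d) - 1)^2*(sin(d) + 2)^3)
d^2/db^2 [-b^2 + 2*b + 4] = -2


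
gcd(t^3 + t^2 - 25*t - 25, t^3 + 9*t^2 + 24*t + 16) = t + 1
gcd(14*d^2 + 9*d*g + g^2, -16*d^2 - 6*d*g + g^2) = 2*d + g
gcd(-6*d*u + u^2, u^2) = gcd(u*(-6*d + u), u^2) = u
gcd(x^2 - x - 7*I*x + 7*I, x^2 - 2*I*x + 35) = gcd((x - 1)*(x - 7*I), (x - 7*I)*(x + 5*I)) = x - 7*I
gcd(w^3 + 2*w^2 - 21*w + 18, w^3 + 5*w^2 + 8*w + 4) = 1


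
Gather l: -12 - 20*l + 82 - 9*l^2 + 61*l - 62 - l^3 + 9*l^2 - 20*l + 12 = -l^3 + 21*l + 20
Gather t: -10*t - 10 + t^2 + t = t^2 - 9*t - 10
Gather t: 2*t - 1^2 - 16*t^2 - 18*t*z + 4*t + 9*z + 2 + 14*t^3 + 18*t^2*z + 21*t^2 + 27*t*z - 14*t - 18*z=14*t^3 + t^2*(18*z + 5) + t*(9*z - 8) - 9*z + 1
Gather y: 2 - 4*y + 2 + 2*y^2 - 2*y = 2*y^2 - 6*y + 4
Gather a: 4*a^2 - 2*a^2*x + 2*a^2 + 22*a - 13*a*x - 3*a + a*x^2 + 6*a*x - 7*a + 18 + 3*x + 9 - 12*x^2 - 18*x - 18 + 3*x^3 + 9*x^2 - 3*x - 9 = a^2*(6 - 2*x) + a*(x^2 - 7*x + 12) + 3*x^3 - 3*x^2 - 18*x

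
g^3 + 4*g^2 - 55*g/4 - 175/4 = (g - 7/2)*(g + 5/2)*(g + 5)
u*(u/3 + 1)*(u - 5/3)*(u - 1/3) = u^4/3 + u^3/3 - 49*u^2/27 + 5*u/9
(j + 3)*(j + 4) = j^2 + 7*j + 12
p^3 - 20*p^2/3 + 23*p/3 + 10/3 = (p - 5)*(p - 2)*(p + 1/3)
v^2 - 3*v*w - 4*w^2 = (v - 4*w)*(v + w)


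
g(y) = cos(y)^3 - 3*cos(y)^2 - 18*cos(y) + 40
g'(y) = -3*sin(y)*cos(y)^2 + 6*sin(y)*cos(y) + 18*sin(y)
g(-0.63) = 24.02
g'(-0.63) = -12.31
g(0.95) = 28.71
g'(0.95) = 16.65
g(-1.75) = 43.11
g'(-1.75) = -16.57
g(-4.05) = 49.70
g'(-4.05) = 10.39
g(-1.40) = 36.86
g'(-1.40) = -18.66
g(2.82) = 53.52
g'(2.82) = 3.04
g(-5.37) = 28.11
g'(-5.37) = 16.26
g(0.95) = 28.71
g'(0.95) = 16.65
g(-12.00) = 23.28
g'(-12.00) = 11.23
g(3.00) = 53.91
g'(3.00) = 1.29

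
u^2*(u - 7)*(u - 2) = u^4 - 9*u^3 + 14*u^2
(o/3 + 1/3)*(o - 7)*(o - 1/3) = o^3/3 - 19*o^2/9 - 5*o/3 + 7/9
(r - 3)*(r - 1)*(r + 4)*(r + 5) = r^4 + 5*r^3 - 13*r^2 - 53*r + 60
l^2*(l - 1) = l^3 - l^2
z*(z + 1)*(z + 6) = z^3 + 7*z^2 + 6*z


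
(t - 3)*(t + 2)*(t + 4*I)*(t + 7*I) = t^4 - t^3 + 11*I*t^3 - 34*t^2 - 11*I*t^2 + 28*t - 66*I*t + 168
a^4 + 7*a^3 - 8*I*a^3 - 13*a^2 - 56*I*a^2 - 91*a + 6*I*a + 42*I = (a + 7)*(a - 6*I)*(a - I)^2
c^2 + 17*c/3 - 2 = (c - 1/3)*(c + 6)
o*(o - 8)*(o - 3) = o^3 - 11*o^2 + 24*o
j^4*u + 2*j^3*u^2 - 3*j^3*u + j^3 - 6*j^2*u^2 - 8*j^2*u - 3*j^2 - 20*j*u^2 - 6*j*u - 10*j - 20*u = (j - 5)*(j + 2)*(j + 2*u)*(j*u + 1)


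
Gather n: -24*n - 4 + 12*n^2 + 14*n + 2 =12*n^2 - 10*n - 2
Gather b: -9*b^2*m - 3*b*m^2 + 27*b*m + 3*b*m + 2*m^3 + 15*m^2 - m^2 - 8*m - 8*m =-9*b^2*m + b*(-3*m^2 + 30*m) + 2*m^3 + 14*m^2 - 16*m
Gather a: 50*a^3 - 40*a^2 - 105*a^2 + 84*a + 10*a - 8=50*a^3 - 145*a^2 + 94*a - 8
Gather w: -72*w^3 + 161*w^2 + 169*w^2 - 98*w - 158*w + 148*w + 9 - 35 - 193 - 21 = -72*w^3 + 330*w^2 - 108*w - 240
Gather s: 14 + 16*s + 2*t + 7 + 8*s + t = 24*s + 3*t + 21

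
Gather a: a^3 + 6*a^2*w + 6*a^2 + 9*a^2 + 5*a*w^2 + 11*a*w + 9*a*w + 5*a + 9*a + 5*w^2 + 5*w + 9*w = a^3 + a^2*(6*w + 15) + a*(5*w^2 + 20*w + 14) + 5*w^2 + 14*w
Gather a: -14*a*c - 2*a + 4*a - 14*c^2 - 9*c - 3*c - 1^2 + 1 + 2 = a*(2 - 14*c) - 14*c^2 - 12*c + 2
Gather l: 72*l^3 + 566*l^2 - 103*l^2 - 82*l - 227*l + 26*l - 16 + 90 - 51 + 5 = 72*l^3 + 463*l^2 - 283*l + 28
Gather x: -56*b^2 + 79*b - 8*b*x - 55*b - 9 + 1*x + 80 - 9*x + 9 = -56*b^2 + 24*b + x*(-8*b - 8) + 80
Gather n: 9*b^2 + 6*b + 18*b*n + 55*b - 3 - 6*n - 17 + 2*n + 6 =9*b^2 + 61*b + n*(18*b - 4) - 14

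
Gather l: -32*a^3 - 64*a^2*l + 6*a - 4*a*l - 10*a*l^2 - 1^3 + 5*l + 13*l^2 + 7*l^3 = -32*a^3 + 6*a + 7*l^3 + l^2*(13 - 10*a) + l*(-64*a^2 - 4*a + 5) - 1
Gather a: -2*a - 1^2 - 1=-2*a - 2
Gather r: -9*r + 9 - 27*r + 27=36 - 36*r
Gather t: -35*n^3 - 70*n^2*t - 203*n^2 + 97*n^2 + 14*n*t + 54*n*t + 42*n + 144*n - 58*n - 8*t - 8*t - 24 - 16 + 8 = -35*n^3 - 106*n^2 + 128*n + t*(-70*n^2 + 68*n - 16) - 32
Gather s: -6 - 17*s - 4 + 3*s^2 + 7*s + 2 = 3*s^2 - 10*s - 8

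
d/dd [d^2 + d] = 2*d + 1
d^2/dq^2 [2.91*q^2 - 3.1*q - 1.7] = 5.82000000000000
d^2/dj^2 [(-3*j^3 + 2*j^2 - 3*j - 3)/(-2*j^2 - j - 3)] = 2*(j^3 + 99*j^2 + 45*j - 42)/(8*j^6 + 12*j^5 + 42*j^4 + 37*j^3 + 63*j^2 + 27*j + 27)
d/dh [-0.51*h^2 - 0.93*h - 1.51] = -1.02*h - 0.93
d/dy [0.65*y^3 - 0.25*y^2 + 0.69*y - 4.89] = 1.95*y^2 - 0.5*y + 0.69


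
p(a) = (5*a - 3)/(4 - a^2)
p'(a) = 2*a*(5*a - 3)/(4 - a^2)^2 + 5/(4 - a^2)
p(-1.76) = -13.08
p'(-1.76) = 56.55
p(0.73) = 0.19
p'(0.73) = 1.52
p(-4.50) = 1.57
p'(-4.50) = 0.56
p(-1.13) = -3.18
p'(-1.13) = 4.47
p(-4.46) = 1.59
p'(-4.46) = 0.58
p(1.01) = 0.69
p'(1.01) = 2.14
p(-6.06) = 1.02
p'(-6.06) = 0.22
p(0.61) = 0.01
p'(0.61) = 1.38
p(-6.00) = 1.03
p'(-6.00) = 0.23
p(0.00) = -0.75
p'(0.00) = 1.25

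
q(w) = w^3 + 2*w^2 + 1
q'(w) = 3*w^2 + 4*w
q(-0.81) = 1.78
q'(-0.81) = -1.27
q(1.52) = 9.13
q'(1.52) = 13.01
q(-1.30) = 2.18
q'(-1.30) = -0.13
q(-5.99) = -142.16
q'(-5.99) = 83.68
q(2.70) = 35.26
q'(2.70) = 32.67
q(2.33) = 24.51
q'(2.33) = 25.61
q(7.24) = 485.34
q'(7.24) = 186.21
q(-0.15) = 1.04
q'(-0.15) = -0.53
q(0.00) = 1.00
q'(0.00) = 0.00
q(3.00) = 46.00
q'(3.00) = 39.00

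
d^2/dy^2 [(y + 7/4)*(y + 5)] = 2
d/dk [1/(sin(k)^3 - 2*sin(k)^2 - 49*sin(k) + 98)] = (-3*sin(k)^2 + 4*sin(k) + 49)*cos(k)/(sin(k)^3 - 2*sin(k)^2 - 49*sin(k) + 98)^2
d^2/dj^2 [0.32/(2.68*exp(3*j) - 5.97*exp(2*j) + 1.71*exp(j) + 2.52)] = ((-7.7184*exp(2*j) + 7.6416*exp(j) - 0.5472)*(2.68*exp(3*j) - 5.97*exp(2*j) + 1.71*exp(j) + 2.52) + 0.32*(8.04*exp(2*j) - 11.94*exp(j) + 1.71)*(16.08*exp(2*j) - 23.88*exp(j) + 3.42)*exp(j))*exp(j)/(2.68*exp(3*j) - 5.97*exp(2*j) + 1.71*exp(j) + 2.52)^3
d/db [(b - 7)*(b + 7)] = 2*b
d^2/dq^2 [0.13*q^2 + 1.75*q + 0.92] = 0.260000000000000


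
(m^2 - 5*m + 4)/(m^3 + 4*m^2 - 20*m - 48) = (m - 1)/(m^2 + 8*m + 12)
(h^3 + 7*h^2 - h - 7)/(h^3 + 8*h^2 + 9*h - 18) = (h^2 + 8*h + 7)/(h^2 + 9*h + 18)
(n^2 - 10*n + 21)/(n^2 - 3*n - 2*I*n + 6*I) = (n - 7)/(n - 2*I)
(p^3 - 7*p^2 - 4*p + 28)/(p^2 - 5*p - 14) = p - 2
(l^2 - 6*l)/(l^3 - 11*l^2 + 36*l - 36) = l/(l^2 - 5*l + 6)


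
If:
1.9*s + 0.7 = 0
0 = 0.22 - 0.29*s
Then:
No Solution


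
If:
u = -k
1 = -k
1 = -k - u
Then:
No Solution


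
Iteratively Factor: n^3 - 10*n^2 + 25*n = (n - 5)*(n^2 - 5*n) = (n - 5)^2*(n)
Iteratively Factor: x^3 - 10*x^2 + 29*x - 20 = (x - 1)*(x^2 - 9*x + 20) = (x - 4)*(x - 1)*(x - 5)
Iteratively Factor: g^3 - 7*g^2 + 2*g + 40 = (g - 5)*(g^2 - 2*g - 8) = (g - 5)*(g + 2)*(g - 4)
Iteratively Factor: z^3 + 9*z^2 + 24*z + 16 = (z + 4)*(z^2 + 5*z + 4) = (z + 4)^2*(z + 1)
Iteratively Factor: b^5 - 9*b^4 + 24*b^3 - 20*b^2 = (b)*(b^4 - 9*b^3 + 24*b^2 - 20*b) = b*(b - 2)*(b^3 - 7*b^2 + 10*b) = b^2*(b - 2)*(b^2 - 7*b + 10) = b^2*(b - 2)^2*(b - 5)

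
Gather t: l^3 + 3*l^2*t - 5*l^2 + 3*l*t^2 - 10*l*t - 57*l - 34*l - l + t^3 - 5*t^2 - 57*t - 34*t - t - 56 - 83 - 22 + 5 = l^3 - 5*l^2 - 92*l + t^3 + t^2*(3*l - 5) + t*(3*l^2 - 10*l - 92) - 156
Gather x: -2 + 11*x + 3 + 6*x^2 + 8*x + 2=6*x^2 + 19*x + 3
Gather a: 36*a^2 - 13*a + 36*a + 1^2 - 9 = 36*a^2 + 23*a - 8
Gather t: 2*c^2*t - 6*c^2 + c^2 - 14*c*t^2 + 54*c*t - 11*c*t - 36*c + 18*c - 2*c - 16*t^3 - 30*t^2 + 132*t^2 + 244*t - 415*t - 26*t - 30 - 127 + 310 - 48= -5*c^2 - 20*c - 16*t^3 + t^2*(102 - 14*c) + t*(2*c^2 + 43*c - 197) + 105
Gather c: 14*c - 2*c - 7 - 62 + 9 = 12*c - 60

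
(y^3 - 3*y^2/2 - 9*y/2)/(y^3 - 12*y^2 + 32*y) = (2*y^2 - 3*y - 9)/(2*(y^2 - 12*y + 32))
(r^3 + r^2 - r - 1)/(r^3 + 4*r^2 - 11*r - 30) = (r^3 + r^2 - r - 1)/(r^3 + 4*r^2 - 11*r - 30)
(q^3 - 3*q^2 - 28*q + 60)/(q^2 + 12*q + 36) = (q^3 - 3*q^2 - 28*q + 60)/(q^2 + 12*q + 36)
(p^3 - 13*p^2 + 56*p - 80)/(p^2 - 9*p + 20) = p - 4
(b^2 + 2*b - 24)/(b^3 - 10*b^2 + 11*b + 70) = (b^2 + 2*b - 24)/(b^3 - 10*b^2 + 11*b + 70)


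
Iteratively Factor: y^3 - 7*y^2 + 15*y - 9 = (y - 1)*(y^2 - 6*y + 9) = (y - 3)*(y - 1)*(y - 3)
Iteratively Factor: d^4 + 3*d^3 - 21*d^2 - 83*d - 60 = (d + 4)*(d^3 - d^2 - 17*d - 15) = (d + 3)*(d + 4)*(d^2 - 4*d - 5) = (d - 5)*(d + 3)*(d + 4)*(d + 1)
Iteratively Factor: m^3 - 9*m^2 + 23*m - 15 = (m - 1)*(m^2 - 8*m + 15) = (m - 3)*(m - 1)*(m - 5)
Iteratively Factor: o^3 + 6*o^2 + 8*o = (o + 2)*(o^2 + 4*o) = o*(o + 2)*(o + 4)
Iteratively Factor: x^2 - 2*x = (x - 2)*(x)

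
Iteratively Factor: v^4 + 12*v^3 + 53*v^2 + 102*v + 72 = (v + 3)*(v^3 + 9*v^2 + 26*v + 24) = (v + 2)*(v + 3)*(v^2 + 7*v + 12) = (v + 2)*(v + 3)^2*(v + 4)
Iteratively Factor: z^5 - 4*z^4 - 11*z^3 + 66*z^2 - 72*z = (z + 4)*(z^4 - 8*z^3 + 21*z^2 - 18*z) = (z - 2)*(z + 4)*(z^3 - 6*z^2 + 9*z) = (z - 3)*(z - 2)*(z + 4)*(z^2 - 3*z) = (z - 3)^2*(z - 2)*(z + 4)*(z)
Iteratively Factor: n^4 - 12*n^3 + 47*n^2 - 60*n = (n - 3)*(n^3 - 9*n^2 + 20*n) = (n - 5)*(n - 3)*(n^2 - 4*n) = n*(n - 5)*(n - 3)*(n - 4)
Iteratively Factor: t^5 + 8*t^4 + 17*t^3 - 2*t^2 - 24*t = (t + 4)*(t^4 + 4*t^3 + t^2 - 6*t) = (t + 3)*(t + 4)*(t^3 + t^2 - 2*t) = (t + 2)*(t + 3)*(t + 4)*(t^2 - t) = t*(t + 2)*(t + 3)*(t + 4)*(t - 1)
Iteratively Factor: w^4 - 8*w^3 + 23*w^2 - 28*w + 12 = (w - 2)*(w^3 - 6*w^2 + 11*w - 6) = (w - 3)*(w - 2)*(w^2 - 3*w + 2) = (w - 3)*(w - 2)^2*(w - 1)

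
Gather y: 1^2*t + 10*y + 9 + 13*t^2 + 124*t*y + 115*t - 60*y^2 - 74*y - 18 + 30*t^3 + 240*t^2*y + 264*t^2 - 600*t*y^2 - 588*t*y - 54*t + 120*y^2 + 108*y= 30*t^3 + 277*t^2 + 62*t + y^2*(60 - 600*t) + y*(240*t^2 - 464*t + 44) - 9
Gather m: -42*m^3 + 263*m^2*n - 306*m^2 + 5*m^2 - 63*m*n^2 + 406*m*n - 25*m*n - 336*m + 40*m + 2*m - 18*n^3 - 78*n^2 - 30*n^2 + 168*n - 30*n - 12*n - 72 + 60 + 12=-42*m^3 + m^2*(263*n - 301) + m*(-63*n^2 + 381*n - 294) - 18*n^3 - 108*n^2 + 126*n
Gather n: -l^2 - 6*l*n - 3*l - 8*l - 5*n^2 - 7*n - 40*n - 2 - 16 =-l^2 - 11*l - 5*n^2 + n*(-6*l - 47) - 18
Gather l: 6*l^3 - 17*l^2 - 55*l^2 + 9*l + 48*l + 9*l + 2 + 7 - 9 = 6*l^3 - 72*l^2 + 66*l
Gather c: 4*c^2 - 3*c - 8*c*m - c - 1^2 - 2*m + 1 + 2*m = 4*c^2 + c*(-8*m - 4)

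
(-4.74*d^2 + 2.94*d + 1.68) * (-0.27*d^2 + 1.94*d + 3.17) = 1.2798*d^4 - 9.9894*d^3 - 9.7758*d^2 + 12.579*d + 5.3256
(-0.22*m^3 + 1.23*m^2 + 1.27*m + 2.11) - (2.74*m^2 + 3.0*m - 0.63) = -0.22*m^3 - 1.51*m^2 - 1.73*m + 2.74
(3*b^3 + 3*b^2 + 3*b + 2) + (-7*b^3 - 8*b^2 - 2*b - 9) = -4*b^3 - 5*b^2 + b - 7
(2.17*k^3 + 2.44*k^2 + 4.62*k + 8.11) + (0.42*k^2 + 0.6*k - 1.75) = 2.17*k^3 + 2.86*k^2 + 5.22*k + 6.36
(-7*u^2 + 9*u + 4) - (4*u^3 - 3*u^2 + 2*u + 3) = -4*u^3 - 4*u^2 + 7*u + 1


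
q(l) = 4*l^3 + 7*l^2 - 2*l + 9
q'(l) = 12*l^2 + 14*l - 2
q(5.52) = 884.04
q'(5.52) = 440.92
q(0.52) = 10.42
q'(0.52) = 8.52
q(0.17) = 8.88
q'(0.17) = 0.73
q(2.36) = 95.84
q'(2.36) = 97.88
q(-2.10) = 7.03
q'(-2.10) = 21.52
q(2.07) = 70.33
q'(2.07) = 78.40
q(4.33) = 456.31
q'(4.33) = 283.61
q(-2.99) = -29.36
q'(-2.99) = 63.42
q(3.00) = 174.00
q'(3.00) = 148.00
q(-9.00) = -2322.00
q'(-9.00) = 844.00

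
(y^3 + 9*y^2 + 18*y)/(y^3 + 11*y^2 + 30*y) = (y + 3)/(y + 5)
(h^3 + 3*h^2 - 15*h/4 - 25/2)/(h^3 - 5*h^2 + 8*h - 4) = (h^2 + 5*h + 25/4)/(h^2 - 3*h + 2)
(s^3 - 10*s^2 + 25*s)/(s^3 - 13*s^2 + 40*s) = (s - 5)/(s - 8)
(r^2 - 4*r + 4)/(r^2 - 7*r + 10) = (r - 2)/(r - 5)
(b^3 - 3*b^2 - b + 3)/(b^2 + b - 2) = (b^2 - 2*b - 3)/(b + 2)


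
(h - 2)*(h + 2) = h^2 - 4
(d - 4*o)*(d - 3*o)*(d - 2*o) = d^3 - 9*d^2*o + 26*d*o^2 - 24*o^3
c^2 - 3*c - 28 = (c - 7)*(c + 4)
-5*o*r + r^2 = r*(-5*o + r)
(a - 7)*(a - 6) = a^2 - 13*a + 42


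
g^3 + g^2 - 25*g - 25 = (g - 5)*(g + 1)*(g + 5)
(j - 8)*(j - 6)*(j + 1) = j^3 - 13*j^2 + 34*j + 48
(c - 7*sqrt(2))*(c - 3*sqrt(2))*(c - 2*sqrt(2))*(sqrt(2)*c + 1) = sqrt(2)*c^4 - 23*c^3 + 70*sqrt(2)*c^2 - 86*c - 84*sqrt(2)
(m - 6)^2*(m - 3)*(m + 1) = m^4 - 14*m^3 + 57*m^2 - 36*m - 108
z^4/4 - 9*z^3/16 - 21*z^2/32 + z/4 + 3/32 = (z/4 + 1/4)*(z - 3)*(z - 1/2)*(z + 1/4)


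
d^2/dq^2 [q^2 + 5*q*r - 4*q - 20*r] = 2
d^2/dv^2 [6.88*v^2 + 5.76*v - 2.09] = 13.7600000000000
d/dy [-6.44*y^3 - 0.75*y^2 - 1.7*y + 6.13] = -19.32*y^2 - 1.5*y - 1.7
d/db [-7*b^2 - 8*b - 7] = -14*b - 8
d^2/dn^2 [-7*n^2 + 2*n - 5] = -14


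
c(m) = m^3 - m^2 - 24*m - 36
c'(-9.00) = 237.00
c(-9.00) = -630.00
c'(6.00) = 72.00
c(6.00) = 0.00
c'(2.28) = -12.96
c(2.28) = -84.07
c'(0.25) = -24.31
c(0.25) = -42.05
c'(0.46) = -24.29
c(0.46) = -47.15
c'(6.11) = 75.78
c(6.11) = 8.13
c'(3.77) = 11.10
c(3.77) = -87.11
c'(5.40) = 52.68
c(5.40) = -37.30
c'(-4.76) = 53.49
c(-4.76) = -52.27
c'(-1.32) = -16.13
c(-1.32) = -8.36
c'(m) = 3*m^2 - 2*m - 24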